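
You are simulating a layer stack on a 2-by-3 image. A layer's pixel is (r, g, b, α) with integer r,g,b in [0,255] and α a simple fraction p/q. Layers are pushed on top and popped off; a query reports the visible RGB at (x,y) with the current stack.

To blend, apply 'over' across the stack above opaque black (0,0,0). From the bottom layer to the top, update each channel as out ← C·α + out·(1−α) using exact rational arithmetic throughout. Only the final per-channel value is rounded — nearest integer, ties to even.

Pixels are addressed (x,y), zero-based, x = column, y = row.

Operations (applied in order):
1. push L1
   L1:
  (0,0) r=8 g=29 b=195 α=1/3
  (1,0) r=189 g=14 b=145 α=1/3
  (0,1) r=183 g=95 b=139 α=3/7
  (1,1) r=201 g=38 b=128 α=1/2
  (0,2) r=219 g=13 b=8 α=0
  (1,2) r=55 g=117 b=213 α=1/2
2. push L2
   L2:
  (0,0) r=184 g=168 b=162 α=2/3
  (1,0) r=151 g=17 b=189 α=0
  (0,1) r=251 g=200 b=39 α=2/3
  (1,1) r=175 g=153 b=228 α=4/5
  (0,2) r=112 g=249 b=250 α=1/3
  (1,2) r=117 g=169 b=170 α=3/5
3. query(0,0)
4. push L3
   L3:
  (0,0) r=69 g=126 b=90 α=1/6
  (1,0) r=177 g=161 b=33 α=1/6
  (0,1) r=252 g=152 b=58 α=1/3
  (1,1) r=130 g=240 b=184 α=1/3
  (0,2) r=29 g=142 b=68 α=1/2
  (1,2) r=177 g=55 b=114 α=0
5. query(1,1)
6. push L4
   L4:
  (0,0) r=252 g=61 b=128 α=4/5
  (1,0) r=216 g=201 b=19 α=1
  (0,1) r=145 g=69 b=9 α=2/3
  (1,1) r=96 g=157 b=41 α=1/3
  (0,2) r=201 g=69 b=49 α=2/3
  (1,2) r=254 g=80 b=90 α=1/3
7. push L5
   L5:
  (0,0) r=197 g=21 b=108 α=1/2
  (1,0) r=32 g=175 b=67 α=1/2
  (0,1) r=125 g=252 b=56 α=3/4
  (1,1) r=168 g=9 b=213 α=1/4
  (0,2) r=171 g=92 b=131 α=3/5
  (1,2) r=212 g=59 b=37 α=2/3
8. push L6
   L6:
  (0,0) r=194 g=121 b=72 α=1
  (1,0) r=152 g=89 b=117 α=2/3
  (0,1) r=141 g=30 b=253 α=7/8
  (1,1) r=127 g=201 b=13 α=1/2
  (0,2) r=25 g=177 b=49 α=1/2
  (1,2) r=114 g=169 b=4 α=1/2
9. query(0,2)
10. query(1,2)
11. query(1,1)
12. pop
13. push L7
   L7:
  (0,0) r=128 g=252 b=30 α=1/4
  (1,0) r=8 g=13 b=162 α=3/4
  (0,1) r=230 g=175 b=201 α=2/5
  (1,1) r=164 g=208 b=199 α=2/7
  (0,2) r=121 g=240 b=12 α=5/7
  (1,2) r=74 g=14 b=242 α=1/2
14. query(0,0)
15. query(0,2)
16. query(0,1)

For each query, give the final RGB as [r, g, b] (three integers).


(0,0) stack=L1,L2; from [0,0,0]:
L1 α=1/3: [8/3, 29/3, 65]
L2 α=2/3: [1112/9, 1037/9, 389/3]
→ [124, 115, 130]

(1,1) stack=L1,L2,L3; from [0,0,0]:
L1 α=1/2: [201/2, 19, 64]
L2 α=4/5: [1601/10, 631/5, 976/5]
L3 α=1/3: [2251/15, 2462/15, 2872/15]
= [150, 164, 191]

at x=0,y=2 over L1,L2,L3,L4,L5,L6:
after L1 α=0: [0, 0, 0]
after L2 α=1/3: [112/3, 83, 250/3]
after L3 α=1/2: [199/6, 225/2, 227/3]
after L4 α=2/3: [2611/18, 167/2, 521/9]
after L5 α=3/5: [7228/45, 443/5, 4579/45]
after L6 α=1/2: [8353/90, 664/5, 3392/45]
= [93, 133, 75]

(1,2) stack=L1,L2,L3,L4,L5,L6; from [0,0,0]:
+L1 (α=1/2) → [55/2, 117/2, 213/2]
+L2 (α=3/5) → [406/5, 624/5, 723/5]
+L3 (α=0) → [406/5, 624/5, 723/5]
+L4 (α=1/3) → [694/5, 1648/15, 632/5]
+L5 (α=2/3) → [938/5, 3418/45, 334/5]
+L6 (α=1/2) → [754/5, 11023/90, 177/5]
→ [151, 122, 35]

query (1,1) [L1,L2,L3,L4,L5,L6] — begin 0,0,0
after L1 α=1/2: [201/2, 19, 64]
after L2 α=4/5: [1601/10, 631/5, 976/5]
after L3 α=1/3: [2251/15, 2462/15, 2872/15]
after L4 α=1/3: [5942/45, 7279/45, 6359/45]
after L5 α=1/4: [4231/30, 3707/30, 4777/30]
after L6 α=1/2: [8041/60, 9737/60, 5167/60]
rounded: [134, 162, 86]

query (0,0) [L1,L2,L3,L4,L5,L7] — begin 0,0,0
after L1 α=1/3: [8/3, 29/3, 65]
after L2 α=2/3: [1112/9, 1037/9, 389/3]
after L3 α=1/6: [6181/54, 6319/54, 2215/18]
after L4 α=4/5: [60613/270, 3899/54, 11431/90]
after L5 α=1/2: [113803/540, 5033/108, 21151/180]
after L7 α=1/4: [136843/720, 14105/144, 22951/240]
→ [190, 98, 96]

at x=0,y=2 over L1,L2,L3,L4,L5,L7:
after L1 α=0: [0, 0, 0]
after L2 α=1/3: [112/3, 83, 250/3]
after L3 α=1/2: [199/6, 225/2, 227/3]
after L4 α=2/3: [2611/18, 167/2, 521/9]
after L5 α=3/5: [7228/45, 443/5, 4579/45]
after L7 α=5/7: [41681/315, 6886/35, 1694/45]
→ [132, 197, 38]

(0,1) stack=L1,L2,L3,L4,L5,L7; from [0,0,0]:
after L1 α=3/7: [549/7, 285/7, 417/7]
after L2 α=2/3: [4063/21, 3085/21, 321/7]
after L3 α=1/3: [13418/63, 9362/63, 1048/21]
after L4 α=2/3: [31688/189, 18056/189, 1426/63]
after L5 α=3/4: [102563/756, 40235/189, 6005/126]
after L7 α=2/5: [218483/1260, 12457/63, 22889/210]
rounded: [173, 198, 109]


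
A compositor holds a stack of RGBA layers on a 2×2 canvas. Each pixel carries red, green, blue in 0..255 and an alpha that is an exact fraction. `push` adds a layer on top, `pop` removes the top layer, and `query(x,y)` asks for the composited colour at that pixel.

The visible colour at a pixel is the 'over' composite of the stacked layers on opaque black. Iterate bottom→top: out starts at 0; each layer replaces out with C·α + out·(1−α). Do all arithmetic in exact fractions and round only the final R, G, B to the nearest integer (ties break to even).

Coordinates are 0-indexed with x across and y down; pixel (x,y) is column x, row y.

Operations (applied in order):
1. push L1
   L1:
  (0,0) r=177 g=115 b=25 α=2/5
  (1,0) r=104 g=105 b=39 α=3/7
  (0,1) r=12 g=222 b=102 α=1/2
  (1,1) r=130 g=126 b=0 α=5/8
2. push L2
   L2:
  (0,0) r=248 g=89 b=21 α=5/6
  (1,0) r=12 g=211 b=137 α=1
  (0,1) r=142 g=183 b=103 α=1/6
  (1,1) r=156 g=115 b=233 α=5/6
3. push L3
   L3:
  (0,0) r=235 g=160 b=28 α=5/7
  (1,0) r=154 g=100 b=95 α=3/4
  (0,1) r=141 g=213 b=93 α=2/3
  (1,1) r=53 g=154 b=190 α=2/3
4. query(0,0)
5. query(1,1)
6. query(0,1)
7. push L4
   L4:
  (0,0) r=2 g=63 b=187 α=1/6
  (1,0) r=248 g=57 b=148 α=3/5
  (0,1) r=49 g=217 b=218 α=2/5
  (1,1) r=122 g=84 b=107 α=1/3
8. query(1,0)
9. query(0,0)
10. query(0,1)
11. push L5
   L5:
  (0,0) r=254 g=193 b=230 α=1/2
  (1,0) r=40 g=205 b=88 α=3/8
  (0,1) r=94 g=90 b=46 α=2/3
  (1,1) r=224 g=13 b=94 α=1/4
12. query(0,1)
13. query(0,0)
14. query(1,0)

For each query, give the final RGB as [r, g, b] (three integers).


(0,0) stack=L1,L2,L3; from [0,0,0]:
+L1 (α=2/5) → [354/5, 46, 10]
+L2 (α=5/6) → [3277/15, 491/6, 115/6]
+L3 (α=5/7) → [24179/105, 413/3, 535/21]
→ [230, 138, 25]

at x=1,y=1 over L1,L2,L3:
+L1 (α=5/8) → [325/4, 315/4, 0]
+L2 (α=5/6) → [3445/24, 2615/24, 1165/6]
+L3 (α=2/3) → [5989/72, 10007/72, 3445/18]
rounded: [83, 139, 191]

query (0,1) [L1,L2,L3] — begin 0,0,0
after L1 α=1/2: [6, 111, 51]
after L2 α=1/6: [86/3, 123, 179/3]
after L3 α=2/3: [932/9, 183, 737/9]
rounded: [104, 183, 82]

query (1,0) [L1,L2,L3,L4] — begin 0,0,0
L1 α=3/7: [312/7, 45, 117/7]
L2 α=1: [12, 211, 137]
L3 α=3/4: [237/2, 511/4, 211/2]
L4 α=3/5: [981/5, 853/10, 131]
rounded: [196, 85, 131]

(0,0) stack=L1,L2,L3,L4; from [0,0,0]:
+L1 (α=2/5) → [354/5, 46, 10]
+L2 (α=5/6) → [3277/15, 491/6, 115/6]
+L3 (α=5/7) → [24179/105, 413/3, 535/21]
+L4 (α=1/6) → [24221/126, 1127/9, 3301/63]
→ [192, 125, 52]

at x=0,y=1 over L1,L2,L3,L4:
+L1 (α=1/2) → [6, 111, 51]
+L2 (α=1/6) → [86/3, 123, 179/3]
+L3 (α=2/3) → [932/9, 183, 737/9]
+L4 (α=2/5) → [1226/15, 983/5, 409/3]
= [82, 197, 136]

(0,1) stack=L1,L2,L3,L4,L5; from [0,0,0]:
after L1 α=1/2: [6, 111, 51]
after L2 α=1/6: [86/3, 123, 179/3]
after L3 α=2/3: [932/9, 183, 737/9]
after L4 α=2/5: [1226/15, 983/5, 409/3]
after L5 α=2/3: [4046/45, 1883/15, 685/9]
= [90, 126, 76]

at x=0,y=0 over L1,L2,L3,L4,L5:
+L1 (α=2/5) → [354/5, 46, 10]
+L2 (α=5/6) → [3277/15, 491/6, 115/6]
+L3 (α=5/7) → [24179/105, 413/3, 535/21]
+L4 (α=1/6) → [24221/126, 1127/9, 3301/63]
+L5 (α=1/2) → [56225/252, 1432/9, 17791/126]
→ [223, 159, 141]

query (1,0) [L1,L2,L3,L4,L5] — begin 0,0,0
+L1 (α=3/7) → [312/7, 45, 117/7]
+L2 (α=1) → [12, 211, 137]
+L3 (α=3/4) → [237/2, 511/4, 211/2]
+L4 (α=3/5) → [981/5, 853/10, 131]
+L5 (α=3/8) → [1101/8, 2083/16, 919/8]
→ [138, 130, 115]


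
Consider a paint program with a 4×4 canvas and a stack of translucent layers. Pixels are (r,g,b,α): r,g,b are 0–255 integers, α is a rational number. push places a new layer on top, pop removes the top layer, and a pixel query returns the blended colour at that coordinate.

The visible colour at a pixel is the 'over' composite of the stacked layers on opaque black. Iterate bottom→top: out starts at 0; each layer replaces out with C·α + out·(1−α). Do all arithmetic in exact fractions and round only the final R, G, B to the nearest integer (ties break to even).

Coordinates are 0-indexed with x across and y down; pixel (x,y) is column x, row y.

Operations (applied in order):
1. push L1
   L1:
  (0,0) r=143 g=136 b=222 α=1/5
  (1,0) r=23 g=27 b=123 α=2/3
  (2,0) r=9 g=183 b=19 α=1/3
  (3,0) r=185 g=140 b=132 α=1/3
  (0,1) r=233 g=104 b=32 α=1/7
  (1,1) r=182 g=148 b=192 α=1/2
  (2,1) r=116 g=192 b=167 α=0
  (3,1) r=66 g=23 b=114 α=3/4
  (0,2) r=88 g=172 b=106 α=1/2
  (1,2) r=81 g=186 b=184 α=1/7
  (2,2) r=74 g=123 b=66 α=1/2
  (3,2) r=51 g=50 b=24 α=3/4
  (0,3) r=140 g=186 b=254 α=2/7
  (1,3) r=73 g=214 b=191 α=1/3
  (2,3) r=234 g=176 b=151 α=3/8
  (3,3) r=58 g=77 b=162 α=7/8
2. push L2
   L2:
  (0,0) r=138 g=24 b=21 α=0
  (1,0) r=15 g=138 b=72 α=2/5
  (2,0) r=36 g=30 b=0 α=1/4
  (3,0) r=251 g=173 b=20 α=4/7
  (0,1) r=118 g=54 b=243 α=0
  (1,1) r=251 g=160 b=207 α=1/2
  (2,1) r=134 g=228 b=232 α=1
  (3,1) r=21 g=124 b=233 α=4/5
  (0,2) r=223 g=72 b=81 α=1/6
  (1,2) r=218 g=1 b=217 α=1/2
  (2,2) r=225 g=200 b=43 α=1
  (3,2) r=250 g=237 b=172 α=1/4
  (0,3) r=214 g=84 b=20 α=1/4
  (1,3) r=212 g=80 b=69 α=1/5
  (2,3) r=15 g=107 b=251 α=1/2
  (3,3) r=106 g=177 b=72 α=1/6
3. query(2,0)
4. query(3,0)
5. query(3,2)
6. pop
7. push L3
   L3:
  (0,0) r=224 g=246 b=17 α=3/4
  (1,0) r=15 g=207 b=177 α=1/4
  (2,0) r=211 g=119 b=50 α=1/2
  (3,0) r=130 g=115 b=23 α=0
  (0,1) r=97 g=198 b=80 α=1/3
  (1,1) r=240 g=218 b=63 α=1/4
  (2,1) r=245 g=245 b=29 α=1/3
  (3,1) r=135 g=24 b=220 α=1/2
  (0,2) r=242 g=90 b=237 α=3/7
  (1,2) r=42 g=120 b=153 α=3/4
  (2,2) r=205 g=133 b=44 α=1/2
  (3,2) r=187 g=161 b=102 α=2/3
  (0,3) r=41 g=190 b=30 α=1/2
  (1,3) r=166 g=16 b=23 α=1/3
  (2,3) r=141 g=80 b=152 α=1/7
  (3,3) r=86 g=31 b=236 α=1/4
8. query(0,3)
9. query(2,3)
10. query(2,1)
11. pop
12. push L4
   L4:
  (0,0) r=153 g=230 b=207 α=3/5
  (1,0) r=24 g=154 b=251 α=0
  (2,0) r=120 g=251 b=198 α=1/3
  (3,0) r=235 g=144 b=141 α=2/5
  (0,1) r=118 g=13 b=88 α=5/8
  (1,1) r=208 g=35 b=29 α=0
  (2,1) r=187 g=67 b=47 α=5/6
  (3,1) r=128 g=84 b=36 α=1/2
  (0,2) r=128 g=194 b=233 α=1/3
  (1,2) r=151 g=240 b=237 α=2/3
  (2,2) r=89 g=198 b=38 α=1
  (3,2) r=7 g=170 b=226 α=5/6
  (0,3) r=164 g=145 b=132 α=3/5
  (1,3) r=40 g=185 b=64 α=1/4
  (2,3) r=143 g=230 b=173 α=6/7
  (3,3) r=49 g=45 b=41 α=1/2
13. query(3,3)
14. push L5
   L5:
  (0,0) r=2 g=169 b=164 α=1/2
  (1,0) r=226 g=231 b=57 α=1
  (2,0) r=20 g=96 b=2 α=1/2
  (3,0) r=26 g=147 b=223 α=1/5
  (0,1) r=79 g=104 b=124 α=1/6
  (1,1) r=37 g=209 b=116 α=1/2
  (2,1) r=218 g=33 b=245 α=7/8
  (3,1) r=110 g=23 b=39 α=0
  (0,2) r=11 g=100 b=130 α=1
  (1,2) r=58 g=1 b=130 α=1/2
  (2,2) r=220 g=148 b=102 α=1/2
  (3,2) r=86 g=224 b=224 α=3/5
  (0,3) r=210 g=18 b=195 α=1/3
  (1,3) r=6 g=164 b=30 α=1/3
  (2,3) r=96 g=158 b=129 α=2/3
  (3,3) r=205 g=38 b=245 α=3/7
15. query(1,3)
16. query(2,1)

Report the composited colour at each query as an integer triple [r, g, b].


(2,0) stack=L1,L2; from [0,0,0]:
+L1 (α=1/3) → [3, 61, 19/3]
+L2 (α=1/4) → [45/4, 213/4, 19/4]
rounded: [11, 53, 5]

(3,0) stack=L1,L2; from [0,0,0]:
+L1 (α=1/3) → [185/3, 140/3, 44]
+L2 (α=4/7) → [1189/7, 832/7, 212/7]
rounded: [170, 119, 30]

at x=3,y=2 over L1,L2:
after L1 α=3/4: [153/4, 75/2, 18]
after L2 α=1/4: [1459/16, 699/8, 113/2]
→ [91, 87, 56]

query (0,3) [L1,L3] — begin 0,0,0
after L1 α=2/7: [40, 372/7, 508/7]
after L3 α=1/2: [81/2, 851/7, 359/7]
rounded: [40, 122, 51]

at x=2,y=3 over L1,L3:
after L1 α=3/8: [351/4, 66, 453/8]
after L3 α=1/7: [1335/14, 68, 281/4]
rounded: [95, 68, 70]

(2,1) stack=L1,L3; from [0,0,0]:
L1 α=0: [0, 0, 0]
L3 α=1/3: [245/3, 245/3, 29/3]
→ [82, 82, 10]

query (3,3) [L1,L4] — begin 0,0,0
+L1 (α=7/8) → [203/4, 539/8, 567/4]
+L4 (α=1/2) → [399/8, 899/16, 731/8]
= [50, 56, 91]

at x=1,y=3 over L1,L4,L5:
+L1 (α=1/3) → [73/3, 214/3, 191/3]
+L4 (α=1/4) → [113/4, 399/4, 255/4]
+L5 (α=1/3) → [125/6, 727/6, 105/2]
→ [21, 121, 52]

query (2,1) [L1,L4,L5] — begin 0,0,0
+L1 (α=0) → [0, 0, 0]
+L4 (α=5/6) → [935/6, 335/6, 235/6]
+L5 (α=7/8) → [10091/48, 1721/48, 10525/48]
→ [210, 36, 219]


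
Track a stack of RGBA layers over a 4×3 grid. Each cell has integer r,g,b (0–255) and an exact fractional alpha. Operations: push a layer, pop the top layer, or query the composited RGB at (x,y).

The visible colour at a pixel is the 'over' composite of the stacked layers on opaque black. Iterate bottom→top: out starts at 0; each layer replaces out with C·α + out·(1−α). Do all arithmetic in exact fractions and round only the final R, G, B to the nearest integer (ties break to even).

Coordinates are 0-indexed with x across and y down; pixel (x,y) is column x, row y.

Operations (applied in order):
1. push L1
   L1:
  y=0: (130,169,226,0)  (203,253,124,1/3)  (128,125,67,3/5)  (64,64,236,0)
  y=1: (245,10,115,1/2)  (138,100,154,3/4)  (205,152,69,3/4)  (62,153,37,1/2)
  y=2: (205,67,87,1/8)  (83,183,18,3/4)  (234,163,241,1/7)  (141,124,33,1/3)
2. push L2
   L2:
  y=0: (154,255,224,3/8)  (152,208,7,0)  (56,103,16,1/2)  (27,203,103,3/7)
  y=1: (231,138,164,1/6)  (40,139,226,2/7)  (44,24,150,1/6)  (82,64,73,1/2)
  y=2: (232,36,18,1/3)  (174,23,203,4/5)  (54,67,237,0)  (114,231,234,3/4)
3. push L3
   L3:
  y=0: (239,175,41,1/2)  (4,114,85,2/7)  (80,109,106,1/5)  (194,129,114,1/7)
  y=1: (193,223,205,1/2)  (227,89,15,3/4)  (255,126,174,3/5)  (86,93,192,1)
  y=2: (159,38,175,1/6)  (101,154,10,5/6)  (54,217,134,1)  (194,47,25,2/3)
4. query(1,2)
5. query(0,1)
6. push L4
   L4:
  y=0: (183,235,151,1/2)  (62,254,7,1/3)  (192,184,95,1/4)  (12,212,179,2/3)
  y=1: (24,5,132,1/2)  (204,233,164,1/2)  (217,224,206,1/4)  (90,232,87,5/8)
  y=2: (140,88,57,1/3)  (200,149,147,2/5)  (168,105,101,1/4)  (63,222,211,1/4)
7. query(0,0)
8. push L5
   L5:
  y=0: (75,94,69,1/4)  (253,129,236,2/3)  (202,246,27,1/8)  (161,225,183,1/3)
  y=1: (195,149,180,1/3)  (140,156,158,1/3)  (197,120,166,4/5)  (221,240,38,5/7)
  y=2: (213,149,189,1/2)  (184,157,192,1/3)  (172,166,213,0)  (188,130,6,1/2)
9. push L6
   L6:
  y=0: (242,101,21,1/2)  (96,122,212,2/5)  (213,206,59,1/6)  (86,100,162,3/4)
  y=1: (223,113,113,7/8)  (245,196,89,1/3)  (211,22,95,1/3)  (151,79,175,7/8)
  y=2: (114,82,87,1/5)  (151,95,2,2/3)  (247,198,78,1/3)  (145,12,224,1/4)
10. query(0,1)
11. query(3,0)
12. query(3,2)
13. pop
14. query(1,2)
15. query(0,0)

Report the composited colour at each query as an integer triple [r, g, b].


at x=1,y=2 over L1,L2,L3:
after L1 α=3/4: [249/4, 549/4, 27/2]
after L2 α=4/5: [3033/20, 917/20, 1651/10]
after L3 α=5/6: [13133/120, 5439/40, 717/20]
rounded: [109, 136, 36]

query (0,1) [L1,L2,L3] — begin 0,0,0
+L1 (α=1/2) → [245/2, 5, 115/2]
+L2 (α=1/6) → [1687/12, 163/6, 301/4]
+L3 (α=1/2) → [4003/24, 1501/12, 1121/8]
→ [167, 125, 140]

query (0,0) [L1,L2,L3,L4] — begin 0,0,0
after L1 α=0: [0, 0, 0]
after L2 α=3/8: [231/4, 765/8, 84]
after L3 α=1/2: [1187/8, 2165/16, 125/2]
after L4 α=1/2: [2651/16, 5925/32, 427/4]
= [166, 185, 107]

query (0,1) [L1,L2,L3,L4,L5,L6] — begin 0,0,0
+L1 (α=1/2) → [245/2, 5, 115/2]
+L2 (α=1/6) → [1687/12, 163/6, 301/4]
+L3 (α=1/2) → [4003/24, 1501/12, 1121/8]
+L4 (α=1/2) → [4579/48, 1561/24, 2177/16]
+L5 (α=1/3) → [9259/72, 3349/36, 3617/24]
+L6 (α=7/8) → [121651/576, 31825/288, 22601/192]
→ [211, 111, 118]

(3,0) stack=L1,L2,L3,L4,L5,L6; from [0,0,0]:
L1 α=0: [0, 0, 0]
L2 α=3/7: [81/7, 87, 309/7]
L3 α=1/7: [1844/49, 93, 2652/49]
L4 α=2/3: [3020/147, 517/3, 20194/147]
L5 α=1/3: [29707/441, 1709/9, 67289/441]
L6 α=3/4: [143485/1764, 4409/36, 281615/1764]
rounded: [81, 122, 160]

(3,2) stack=L1,L2,L3,L4,L5,L6; from [0,0,0]:
L1 α=1/3: [47, 124/3, 11]
L2 α=3/4: [389/4, 2203/12, 713/4]
L3 α=2/3: [647/4, 3331/36, 913/12]
L4 α=1/4: [2193/16, 5995/48, 1757/16]
L5 α=1/2: [5201/32, 12235/96, 1853/32]
L6 α=1/4: [20243/128, 12619/128, 12727/128]
→ [158, 99, 99]

at x=1,y=2 over L1,L2,L3,L4,L5:
+L1 (α=3/4) → [249/4, 549/4, 27/2]
+L2 (α=4/5) → [3033/20, 917/20, 1651/10]
+L3 (α=5/6) → [13133/120, 5439/40, 717/20]
+L4 (α=2/5) → [29133/200, 28237/200, 8031/100]
+L5 (α=1/3) → [47533/300, 43937/300, 5877/50]
= [158, 146, 118]

query (0,0) [L1,L2,L3,L4,L5] — begin 0,0,0
after L1 α=0: [0, 0, 0]
after L2 α=3/8: [231/4, 765/8, 84]
after L3 α=1/2: [1187/8, 2165/16, 125/2]
after L4 α=1/2: [2651/16, 5925/32, 427/4]
after L5 α=1/4: [9153/64, 20783/128, 1557/16]
= [143, 162, 97]


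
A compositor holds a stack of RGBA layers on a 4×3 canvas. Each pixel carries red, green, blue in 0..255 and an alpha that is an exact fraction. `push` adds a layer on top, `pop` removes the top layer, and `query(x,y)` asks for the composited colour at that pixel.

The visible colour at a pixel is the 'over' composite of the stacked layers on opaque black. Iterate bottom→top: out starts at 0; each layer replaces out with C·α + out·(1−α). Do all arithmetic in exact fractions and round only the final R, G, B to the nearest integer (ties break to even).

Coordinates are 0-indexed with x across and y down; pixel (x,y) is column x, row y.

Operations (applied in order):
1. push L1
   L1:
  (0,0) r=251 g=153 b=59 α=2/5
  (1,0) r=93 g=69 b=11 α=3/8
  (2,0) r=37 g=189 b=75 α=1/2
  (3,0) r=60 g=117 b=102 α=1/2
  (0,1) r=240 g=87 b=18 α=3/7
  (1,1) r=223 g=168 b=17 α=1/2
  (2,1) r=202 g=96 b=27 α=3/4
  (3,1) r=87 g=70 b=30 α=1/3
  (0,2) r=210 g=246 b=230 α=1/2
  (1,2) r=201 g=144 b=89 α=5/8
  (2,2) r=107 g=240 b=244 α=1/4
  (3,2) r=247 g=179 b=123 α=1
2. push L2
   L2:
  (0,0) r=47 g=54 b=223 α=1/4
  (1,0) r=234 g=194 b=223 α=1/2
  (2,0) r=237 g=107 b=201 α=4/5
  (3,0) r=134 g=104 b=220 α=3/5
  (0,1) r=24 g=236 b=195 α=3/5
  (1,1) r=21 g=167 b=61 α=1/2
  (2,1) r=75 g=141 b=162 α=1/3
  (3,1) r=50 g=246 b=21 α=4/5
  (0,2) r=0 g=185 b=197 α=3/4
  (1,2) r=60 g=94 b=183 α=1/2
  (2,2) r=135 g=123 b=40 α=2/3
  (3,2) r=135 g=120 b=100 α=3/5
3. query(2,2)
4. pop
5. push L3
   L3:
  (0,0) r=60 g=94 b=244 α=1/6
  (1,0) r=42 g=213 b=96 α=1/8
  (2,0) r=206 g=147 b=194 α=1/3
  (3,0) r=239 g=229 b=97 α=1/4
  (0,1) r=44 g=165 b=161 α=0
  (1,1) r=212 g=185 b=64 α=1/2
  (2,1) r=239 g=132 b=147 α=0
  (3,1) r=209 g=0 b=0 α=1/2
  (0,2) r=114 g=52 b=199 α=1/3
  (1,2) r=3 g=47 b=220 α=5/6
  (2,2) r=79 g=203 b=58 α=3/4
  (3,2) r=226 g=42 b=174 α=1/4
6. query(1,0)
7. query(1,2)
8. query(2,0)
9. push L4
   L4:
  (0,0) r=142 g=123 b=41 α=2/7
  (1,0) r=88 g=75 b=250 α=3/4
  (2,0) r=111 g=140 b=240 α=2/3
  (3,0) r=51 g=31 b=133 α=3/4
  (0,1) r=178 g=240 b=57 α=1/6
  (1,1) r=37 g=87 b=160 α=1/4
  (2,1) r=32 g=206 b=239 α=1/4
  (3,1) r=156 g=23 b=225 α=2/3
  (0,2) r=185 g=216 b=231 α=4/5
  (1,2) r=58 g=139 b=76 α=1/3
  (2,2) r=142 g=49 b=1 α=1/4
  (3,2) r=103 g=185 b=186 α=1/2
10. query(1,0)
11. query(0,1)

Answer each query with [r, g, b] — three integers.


at x=2,y=2 over L1,L2:
L1 α=1/4: [107/4, 60, 61]
L2 α=2/3: [1187/12, 102, 47]
= [99, 102, 47]

at x=1,y=0 over L1,L3:
+L1 (α=3/8) → [279/8, 207/8, 33/8]
+L3 (α=1/8) → [2289/64, 3153/64, 999/64]
rounded: [36, 49, 16]

at x=1,y=2 over L1,L3:
after L1 α=5/8: [1005/8, 90, 445/8]
after L3 α=5/6: [375/16, 325/6, 9245/48]
= [23, 54, 193]

at x=2,y=0 over L1,L3:
L1 α=1/2: [37/2, 189/2, 75/2]
L3 α=1/3: [81, 112, 269/3]
= [81, 112, 90]

query (1,0) [L1,L3,L4] — begin 0,0,0
L1 α=3/8: [279/8, 207/8, 33/8]
L3 α=1/8: [2289/64, 3153/64, 999/64]
L4 α=3/4: [19185/256, 17553/256, 48999/256]
→ [75, 69, 191]

at x=0,y=1 over L1,L3,L4:
+L1 (α=3/7) → [720/7, 261/7, 54/7]
+L3 (α=0) → [720/7, 261/7, 54/7]
+L4 (α=1/6) → [2423/21, 995/14, 223/14]
rounded: [115, 71, 16]


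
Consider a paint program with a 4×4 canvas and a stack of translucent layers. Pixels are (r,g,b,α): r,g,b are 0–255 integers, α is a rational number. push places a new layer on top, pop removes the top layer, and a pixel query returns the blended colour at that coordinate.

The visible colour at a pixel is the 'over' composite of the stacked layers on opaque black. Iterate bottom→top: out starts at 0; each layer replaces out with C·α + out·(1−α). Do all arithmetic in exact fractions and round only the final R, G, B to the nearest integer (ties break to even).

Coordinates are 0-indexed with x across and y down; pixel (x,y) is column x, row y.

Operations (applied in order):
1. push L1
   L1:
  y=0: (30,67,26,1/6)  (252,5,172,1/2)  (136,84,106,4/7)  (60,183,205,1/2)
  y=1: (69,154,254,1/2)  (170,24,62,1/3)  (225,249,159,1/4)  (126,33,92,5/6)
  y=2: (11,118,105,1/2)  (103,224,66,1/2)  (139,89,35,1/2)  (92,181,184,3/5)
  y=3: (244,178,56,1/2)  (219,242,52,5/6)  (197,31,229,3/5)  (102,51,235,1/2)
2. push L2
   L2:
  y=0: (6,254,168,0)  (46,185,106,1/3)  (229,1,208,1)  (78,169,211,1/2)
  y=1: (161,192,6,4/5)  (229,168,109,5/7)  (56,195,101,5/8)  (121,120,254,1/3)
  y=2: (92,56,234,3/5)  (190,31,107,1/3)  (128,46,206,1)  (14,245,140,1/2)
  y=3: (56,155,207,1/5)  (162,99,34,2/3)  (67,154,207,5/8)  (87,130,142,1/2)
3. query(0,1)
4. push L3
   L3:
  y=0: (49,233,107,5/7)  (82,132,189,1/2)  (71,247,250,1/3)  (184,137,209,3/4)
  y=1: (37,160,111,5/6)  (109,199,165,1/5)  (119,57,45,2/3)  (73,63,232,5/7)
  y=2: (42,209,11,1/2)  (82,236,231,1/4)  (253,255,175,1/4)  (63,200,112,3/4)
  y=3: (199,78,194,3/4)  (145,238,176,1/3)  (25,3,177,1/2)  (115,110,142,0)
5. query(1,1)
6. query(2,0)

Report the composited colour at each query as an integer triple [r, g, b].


query (0,1) [L1,L2] — begin 0,0,0
L1 α=1/2: [69/2, 77, 127]
L2 α=4/5: [1357/10, 169, 151/5]
rounded: [136, 169, 30]

at x=1,y=1 over L1,L2,L3:
+L1 (α=1/3) → [170/3, 8, 62/3]
+L2 (α=5/7) → [3775/21, 856/7, 1759/21]
+L3 (α=1/5) → [17389/105, 4817/35, 10501/105]
= [166, 138, 100]

query (2,0) [L1,L2,L3] — begin 0,0,0
after L1 α=4/7: [544/7, 48, 424/7]
after L2 α=1: [229, 1, 208]
after L3 α=1/3: [529/3, 83, 222]
rounded: [176, 83, 222]


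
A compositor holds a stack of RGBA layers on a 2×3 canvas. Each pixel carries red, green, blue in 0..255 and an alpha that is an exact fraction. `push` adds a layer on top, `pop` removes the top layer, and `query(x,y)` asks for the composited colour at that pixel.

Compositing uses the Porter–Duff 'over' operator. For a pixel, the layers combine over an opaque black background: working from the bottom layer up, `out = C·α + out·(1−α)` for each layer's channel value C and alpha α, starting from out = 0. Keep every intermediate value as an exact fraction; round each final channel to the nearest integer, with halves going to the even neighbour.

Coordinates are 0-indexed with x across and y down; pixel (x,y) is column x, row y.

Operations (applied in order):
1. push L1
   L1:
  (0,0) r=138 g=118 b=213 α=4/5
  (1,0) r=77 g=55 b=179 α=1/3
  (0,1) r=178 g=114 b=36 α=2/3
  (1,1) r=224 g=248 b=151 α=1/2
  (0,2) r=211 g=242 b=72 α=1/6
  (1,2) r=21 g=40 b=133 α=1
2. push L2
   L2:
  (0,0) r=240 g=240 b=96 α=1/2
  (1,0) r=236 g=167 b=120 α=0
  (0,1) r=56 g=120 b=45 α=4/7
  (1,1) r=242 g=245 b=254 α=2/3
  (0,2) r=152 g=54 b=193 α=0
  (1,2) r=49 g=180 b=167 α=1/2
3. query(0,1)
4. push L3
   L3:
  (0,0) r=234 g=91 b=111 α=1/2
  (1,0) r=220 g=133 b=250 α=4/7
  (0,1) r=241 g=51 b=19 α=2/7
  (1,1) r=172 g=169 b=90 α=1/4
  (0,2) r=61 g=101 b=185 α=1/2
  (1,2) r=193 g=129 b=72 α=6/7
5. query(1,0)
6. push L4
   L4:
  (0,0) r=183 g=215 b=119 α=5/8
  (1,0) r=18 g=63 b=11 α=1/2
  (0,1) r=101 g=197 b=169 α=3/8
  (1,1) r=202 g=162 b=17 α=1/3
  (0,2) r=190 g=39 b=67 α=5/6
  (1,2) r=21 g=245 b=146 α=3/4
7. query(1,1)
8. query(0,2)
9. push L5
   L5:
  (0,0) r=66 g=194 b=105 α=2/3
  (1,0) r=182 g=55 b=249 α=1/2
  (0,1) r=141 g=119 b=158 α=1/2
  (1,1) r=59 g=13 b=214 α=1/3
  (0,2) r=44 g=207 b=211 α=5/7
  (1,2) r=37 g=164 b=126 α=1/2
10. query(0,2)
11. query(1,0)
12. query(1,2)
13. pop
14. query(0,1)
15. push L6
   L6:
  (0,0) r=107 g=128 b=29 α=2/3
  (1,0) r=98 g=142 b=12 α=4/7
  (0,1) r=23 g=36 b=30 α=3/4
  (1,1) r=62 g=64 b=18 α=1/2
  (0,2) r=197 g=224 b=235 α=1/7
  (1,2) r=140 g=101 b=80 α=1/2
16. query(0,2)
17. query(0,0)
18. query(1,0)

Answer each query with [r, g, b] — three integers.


at x=0,y=1 over L1,L2:
+L1 (α=2/3) → [356/3, 76, 24]
+L2 (α=4/7) → [580/7, 708/7, 36]
rounded: [83, 101, 36]

(1,0) stack=L1,L2,L3; from [0,0,0]:
L1 α=1/3: [77/3, 55/3, 179/3]
L2 α=0: [77/3, 55/3, 179/3]
L3 α=4/7: [957/7, 587/7, 1179/7]
→ [137, 84, 168]

at x=1,y=1 over L1,L2,L3,L4:
+L1 (α=1/2) → [112, 124, 151/2]
+L2 (α=2/3) → [596/3, 614/3, 389/2]
+L3 (α=1/4) → [192, 783/4, 1347/8]
+L4 (α=1/3) → [586/3, 369/2, 1415/12]
→ [195, 184, 118]

query (0,2) [L1,L2,L3,L4] — begin 0,0,0
L1 α=1/6: [211/6, 121/3, 12]
L2 α=0: [211/6, 121/3, 12]
L3 α=1/2: [577/12, 212/3, 197/2]
L4 α=5/6: [11977/72, 797/18, 289/4]
→ [166, 44, 72]

(0,2) stack=L1,L2,L3,L4,L5; from [0,0,0]:
+L1 (α=1/6) → [211/6, 121/3, 12]
+L2 (α=0) → [211/6, 121/3, 12]
+L3 (α=1/2) → [577/12, 212/3, 197/2]
+L4 (α=5/6) → [11977/72, 797/18, 289/4]
+L5 (α=5/7) → [19897/252, 10112/63, 2399/14]
→ [79, 161, 171]

query (1,0) [L1,L2,L3,L4,L5] — begin 0,0,0
L1 α=1/3: [77/3, 55/3, 179/3]
L2 α=0: [77/3, 55/3, 179/3]
L3 α=4/7: [957/7, 587/7, 1179/7]
L4 α=1/2: [1083/14, 514/7, 628/7]
L5 α=1/2: [3631/28, 899/14, 2371/14]
rounded: [130, 64, 169]

at x=1,y=2 over L1,L2,L3,L4,L5:
+L1 (α=1) → [21, 40, 133]
+L2 (α=1/2) → [35, 110, 150]
+L3 (α=6/7) → [1193/7, 884/7, 582/7]
+L4 (α=3/4) → [817/14, 6029/28, 912/7]
+L5 (α=1/2) → [1335/28, 10621/56, 897/7]
→ [48, 190, 128]

(0,1) stack=L1,L2,L3,L4; from [0,0,0]:
+L1 (α=2/3) → [356/3, 76, 24]
+L2 (α=4/7) → [580/7, 708/7, 36]
+L3 (α=2/7) → [6274/49, 4254/49, 218/7]
+L4 (α=3/8) → [46217/392, 50229/392, 4639/56]
= [118, 128, 83]

at x=0,y=2 over L1,L2,L3,L4,L6:
L1 α=1/6: [211/6, 121/3, 12]
L2 α=0: [211/6, 121/3, 12]
L3 α=1/2: [577/12, 212/3, 197/2]
L4 α=5/6: [11977/72, 797/18, 289/4]
L6 α=1/7: [14341/84, 1469/21, 191/2]
→ [171, 70, 96]

(0,0) stack=L1,L2,L3,L4,L6; from [0,0,0]:
after L1 α=4/5: [552/5, 472/5, 852/5]
after L2 α=1/2: [876/5, 836/5, 666/5]
after L3 α=1/2: [1023/5, 1291/10, 1221/10]
after L4 α=5/8: [1911/10, 14623/80, 9613/80]
after L6 α=2/3: [4051/30, 11701/80, 4751/80]
rounded: [135, 146, 59]

at x=1,y=0 over L1,L2,L3,L4,L6:
L1 α=1/3: [77/3, 55/3, 179/3]
L2 α=0: [77/3, 55/3, 179/3]
L3 α=4/7: [957/7, 587/7, 1179/7]
L4 α=1/2: [1083/14, 514/7, 628/7]
L6 α=4/7: [8737/98, 5518/49, 2220/49]
→ [89, 113, 45]


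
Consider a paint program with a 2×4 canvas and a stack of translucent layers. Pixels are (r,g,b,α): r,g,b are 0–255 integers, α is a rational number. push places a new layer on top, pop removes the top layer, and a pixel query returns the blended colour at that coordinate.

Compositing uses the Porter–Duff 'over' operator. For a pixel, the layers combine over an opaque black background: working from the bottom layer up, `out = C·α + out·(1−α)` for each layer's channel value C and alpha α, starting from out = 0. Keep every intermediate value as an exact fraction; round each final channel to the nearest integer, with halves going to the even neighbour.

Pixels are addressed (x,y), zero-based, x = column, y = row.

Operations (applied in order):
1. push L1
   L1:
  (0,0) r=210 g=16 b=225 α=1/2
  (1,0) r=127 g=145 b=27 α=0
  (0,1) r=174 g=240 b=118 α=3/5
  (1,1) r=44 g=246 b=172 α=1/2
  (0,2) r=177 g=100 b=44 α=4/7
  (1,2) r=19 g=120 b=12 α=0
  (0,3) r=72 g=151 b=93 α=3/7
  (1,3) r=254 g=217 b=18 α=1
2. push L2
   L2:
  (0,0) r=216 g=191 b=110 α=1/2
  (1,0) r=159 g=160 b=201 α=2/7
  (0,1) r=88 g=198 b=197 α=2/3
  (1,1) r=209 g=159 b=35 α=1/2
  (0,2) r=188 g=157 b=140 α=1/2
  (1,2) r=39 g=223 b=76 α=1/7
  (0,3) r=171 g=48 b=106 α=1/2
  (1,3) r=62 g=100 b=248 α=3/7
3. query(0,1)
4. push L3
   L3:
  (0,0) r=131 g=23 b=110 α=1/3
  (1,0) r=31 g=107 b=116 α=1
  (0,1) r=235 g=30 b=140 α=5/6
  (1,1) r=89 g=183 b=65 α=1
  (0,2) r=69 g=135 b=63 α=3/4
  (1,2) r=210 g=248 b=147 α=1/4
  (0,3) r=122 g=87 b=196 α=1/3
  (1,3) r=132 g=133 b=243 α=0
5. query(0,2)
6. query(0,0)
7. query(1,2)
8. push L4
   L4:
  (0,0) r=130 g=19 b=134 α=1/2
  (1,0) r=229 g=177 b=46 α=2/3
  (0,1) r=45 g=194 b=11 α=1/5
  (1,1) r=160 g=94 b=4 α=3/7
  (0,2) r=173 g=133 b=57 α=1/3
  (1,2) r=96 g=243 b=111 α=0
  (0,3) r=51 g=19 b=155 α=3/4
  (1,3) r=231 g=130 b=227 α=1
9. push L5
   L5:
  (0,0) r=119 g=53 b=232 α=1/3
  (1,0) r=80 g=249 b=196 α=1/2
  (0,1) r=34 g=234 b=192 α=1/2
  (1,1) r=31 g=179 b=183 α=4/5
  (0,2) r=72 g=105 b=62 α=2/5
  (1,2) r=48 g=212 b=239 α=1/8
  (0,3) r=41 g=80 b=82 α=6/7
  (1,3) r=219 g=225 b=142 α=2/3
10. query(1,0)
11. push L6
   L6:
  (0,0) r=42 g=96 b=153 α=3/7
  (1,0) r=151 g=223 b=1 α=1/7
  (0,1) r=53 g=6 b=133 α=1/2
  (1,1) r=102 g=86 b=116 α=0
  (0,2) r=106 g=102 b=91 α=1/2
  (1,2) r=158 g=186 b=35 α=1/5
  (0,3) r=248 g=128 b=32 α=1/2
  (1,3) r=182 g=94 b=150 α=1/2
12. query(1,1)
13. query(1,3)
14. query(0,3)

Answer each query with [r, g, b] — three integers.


query (0,1) [L1,L2] — begin 0,0,0
+L1 (α=3/5) → [522/5, 144, 354/5]
+L2 (α=2/3) → [1402/15, 180, 2324/15]
= [93, 180, 155]

at x=0,y=2 over L1,L2,L3:
L1 α=4/7: [708/7, 400/7, 176/7]
L2 α=1/2: [1012/7, 1499/14, 578/7]
L3 α=3/4: [2461/28, 7169/56, 1901/28]
→ [88, 128, 68]

at x=0,y=0 over L1,L2,L3:
+L1 (α=1/2) → [105, 8, 225/2]
+L2 (α=1/2) → [321/2, 199/2, 445/4]
+L3 (α=1/3) → [452/3, 74, 665/6]
rounded: [151, 74, 111]

query (1,2) [L1,L2,L3] — begin 0,0,0
+L1 (α=0) → [0, 0, 0]
+L2 (α=1/7) → [39/7, 223/7, 76/7]
+L3 (α=1/4) → [1587/28, 2405/28, 1257/28]
→ [57, 86, 45]

at x=1,y=0 over L1,L2,L3,L4,L5:
after L1 α=0: [0, 0, 0]
after L2 α=2/7: [318/7, 320/7, 402/7]
after L3 α=1: [31, 107, 116]
after L4 α=2/3: [163, 461/3, 208/3]
after L5 α=1/2: [243/2, 604/3, 398/3]
→ [122, 201, 133]

at x=1,y=1 over L1,L2,L3,L4,L5,L6:
+L1 (α=1/2) → [22, 123, 86]
+L2 (α=1/2) → [231/2, 141, 121/2]
+L3 (α=1) → [89, 183, 65]
+L4 (α=3/7) → [836/7, 1014/7, 272/7]
+L5 (α=4/5) → [1704/35, 6026/35, 5396/35]
+L6 (α=0) → [1704/35, 6026/35, 5396/35]
= [49, 172, 154]

query (1,3) [L1,L2,L3,L4,L5,L6] — begin 0,0,0
after L1 α=1: [254, 217, 18]
after L2 α=3/7: [1202/7, 1168/7, 816/7]
after L3 α=0: [1202/7, 1168/7, 816/7]
after L4 α=1: [231, 130, 227]
after L5 α=2/3: [223, 580/3, 511/3]
after L6 α=1/2: [405/2, 431/3, 961/6]
= [202, 144, 160]

(0,3) stack=L1,L2,L3,L4,L5,L6; from [0,0,0]:
+L1 (α=3/7) → [216/7, 453/7, 279/7]
+L2 (α=1/2) → [1413/14, 789/14, 1021/14]
+L3 (α=1/3) → [2267/21, 466/7, 2393/21]
+L4 (α=3/4) → [1370/21, 865/28, 6079/42]
+L5 (α=6/7) → [6536/147, 14305/196, 26743/294]
+L6 (α=1/2) → [21496/147, 39393/392, 36151/588]
→ [146, 100, 61]


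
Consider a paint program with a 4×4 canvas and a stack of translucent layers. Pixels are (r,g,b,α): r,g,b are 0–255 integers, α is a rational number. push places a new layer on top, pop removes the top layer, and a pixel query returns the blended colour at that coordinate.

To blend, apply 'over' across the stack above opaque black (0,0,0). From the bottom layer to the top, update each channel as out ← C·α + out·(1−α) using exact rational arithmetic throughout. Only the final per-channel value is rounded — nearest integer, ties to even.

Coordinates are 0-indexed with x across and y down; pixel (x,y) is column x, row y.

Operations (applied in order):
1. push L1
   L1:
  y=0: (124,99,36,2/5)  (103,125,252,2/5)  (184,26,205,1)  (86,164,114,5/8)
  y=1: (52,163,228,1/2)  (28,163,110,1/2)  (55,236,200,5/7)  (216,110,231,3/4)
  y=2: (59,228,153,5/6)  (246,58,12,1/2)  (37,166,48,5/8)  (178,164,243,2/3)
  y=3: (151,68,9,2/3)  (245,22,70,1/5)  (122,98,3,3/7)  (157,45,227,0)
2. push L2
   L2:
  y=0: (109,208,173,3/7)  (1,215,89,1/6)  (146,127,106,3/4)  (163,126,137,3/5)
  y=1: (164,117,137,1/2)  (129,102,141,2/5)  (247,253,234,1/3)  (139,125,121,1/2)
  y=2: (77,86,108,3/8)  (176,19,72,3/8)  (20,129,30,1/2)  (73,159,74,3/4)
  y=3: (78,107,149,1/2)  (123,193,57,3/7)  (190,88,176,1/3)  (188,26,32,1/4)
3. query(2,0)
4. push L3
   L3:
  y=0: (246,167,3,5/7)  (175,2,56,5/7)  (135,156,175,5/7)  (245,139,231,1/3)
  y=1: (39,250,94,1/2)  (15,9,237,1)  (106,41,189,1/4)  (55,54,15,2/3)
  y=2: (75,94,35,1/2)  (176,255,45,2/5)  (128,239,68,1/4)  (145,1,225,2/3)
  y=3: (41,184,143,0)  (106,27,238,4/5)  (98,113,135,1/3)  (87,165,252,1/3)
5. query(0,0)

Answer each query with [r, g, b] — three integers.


(2,0) stack=L1,L2; from [0,0,0]:
after L1 α=1: [184, 26, 205]
after L2 α=3/4: [311/2, 407/4, 523/4]
= [156, 102, 131]

(0,0) stack=L1,L2,L3; from [0,0,0]:
L1 α=2/5: [248/5, 198/5, 72/5]
L2 α=3/7: [2627/35, 3912/35, 2883/35]
L3 α=5/7: [48304/245, 37049/245, 6291/245]
rounded: [197, 151, 26]


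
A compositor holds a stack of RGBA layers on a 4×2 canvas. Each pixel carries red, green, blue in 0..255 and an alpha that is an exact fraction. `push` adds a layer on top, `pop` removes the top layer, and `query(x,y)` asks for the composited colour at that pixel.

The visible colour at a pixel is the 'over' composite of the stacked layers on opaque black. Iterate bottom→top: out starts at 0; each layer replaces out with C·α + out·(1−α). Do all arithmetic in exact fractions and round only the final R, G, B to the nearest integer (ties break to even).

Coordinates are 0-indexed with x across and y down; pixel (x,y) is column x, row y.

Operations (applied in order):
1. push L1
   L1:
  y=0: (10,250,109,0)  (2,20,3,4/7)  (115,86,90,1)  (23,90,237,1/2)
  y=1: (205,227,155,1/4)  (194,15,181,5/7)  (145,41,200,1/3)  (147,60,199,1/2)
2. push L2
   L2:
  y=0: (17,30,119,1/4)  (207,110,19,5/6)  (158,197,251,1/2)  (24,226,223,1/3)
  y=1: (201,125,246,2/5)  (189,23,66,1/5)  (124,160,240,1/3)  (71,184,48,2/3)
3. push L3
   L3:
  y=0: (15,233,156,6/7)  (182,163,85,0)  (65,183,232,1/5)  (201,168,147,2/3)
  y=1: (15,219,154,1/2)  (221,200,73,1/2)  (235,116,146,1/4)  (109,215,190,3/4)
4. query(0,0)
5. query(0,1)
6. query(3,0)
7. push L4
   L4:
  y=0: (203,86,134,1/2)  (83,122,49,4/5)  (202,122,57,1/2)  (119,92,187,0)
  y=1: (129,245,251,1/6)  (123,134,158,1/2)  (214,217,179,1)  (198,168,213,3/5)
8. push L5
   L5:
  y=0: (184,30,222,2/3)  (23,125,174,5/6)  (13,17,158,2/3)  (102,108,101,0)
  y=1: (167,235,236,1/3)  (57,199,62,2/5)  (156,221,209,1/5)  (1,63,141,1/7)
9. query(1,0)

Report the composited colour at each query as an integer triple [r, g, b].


(0,0) stack=L1,L2,L3; from [0,0,0]:
L1 α=0: [0, 0, 0]
L2 α=1/4: [17/4, 15/2, 119/4]
L3 α=6/7: [377/28, 2811/14, 3863/28]
= [13, 201, 138]

(0,1) stack=L1,L2,L3; from [0,0,0]:
after L1 α=1/4: [205/4, 227/4, 155/4]
after L2 α=2/5: [2223/20, 1681/20, 2433/20]
after L3 α=1/2: [2523/40, 6061/40, 5513/40]
→ [63, 152, 138]

query (3,0) [L1,L2,L3] — begin 0,0,0
after L1 α=1/2: [23/2, 45, 237/2]
after L2 α=1/3: [47/3, 316/3, 460/3]
after L3 α=2/3: [1253/9, 1324/9, 1342/9]
rounded: [139, 147, 149]

query (1,0) [L1,L2,L3,L4,L5] — begin 0,0,0
+L1 (α=4/7) → [8/7, 80/7, 12/7]
+L2 (α=5/6) → [7253/42, 655/7, 677/42]
+L3 (α=0) → [7253/42, 655/7, 677/42]
+L4 (α=4/5) → [21197/210, 4071/35, 8909/210]
+L5 (α=5/6) → [45347/1260, 12973/105, 191609/1260]
→ [36, 124, 152]


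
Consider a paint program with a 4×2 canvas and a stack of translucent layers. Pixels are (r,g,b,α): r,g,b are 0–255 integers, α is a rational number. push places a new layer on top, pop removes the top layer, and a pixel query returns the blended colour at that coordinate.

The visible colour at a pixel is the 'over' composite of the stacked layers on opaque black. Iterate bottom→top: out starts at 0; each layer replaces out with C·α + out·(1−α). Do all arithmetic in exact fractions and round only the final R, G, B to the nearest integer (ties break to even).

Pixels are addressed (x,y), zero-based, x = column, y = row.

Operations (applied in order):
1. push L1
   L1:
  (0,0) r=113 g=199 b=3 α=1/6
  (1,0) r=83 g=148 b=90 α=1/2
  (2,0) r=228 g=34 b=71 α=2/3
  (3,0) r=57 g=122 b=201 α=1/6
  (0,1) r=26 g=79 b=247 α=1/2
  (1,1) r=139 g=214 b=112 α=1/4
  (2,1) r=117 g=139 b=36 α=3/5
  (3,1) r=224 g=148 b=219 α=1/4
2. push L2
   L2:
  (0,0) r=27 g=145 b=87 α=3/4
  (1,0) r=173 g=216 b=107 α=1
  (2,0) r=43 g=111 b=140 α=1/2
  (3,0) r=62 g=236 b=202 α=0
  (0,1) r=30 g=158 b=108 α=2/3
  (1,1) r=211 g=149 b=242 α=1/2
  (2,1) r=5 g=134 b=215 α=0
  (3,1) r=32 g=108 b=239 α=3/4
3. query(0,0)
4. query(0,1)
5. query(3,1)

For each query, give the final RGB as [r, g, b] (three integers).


(0,0) stack=L1,L2; from [0,0,0]:
after L1 α=1/6: [113/6, 199/6, 1/2]
after L2 α=3/4: [599/24, 2809/24, 523/8]
rounded: [25, 117, 65]

(0,1) stack=L1,L2; from [0,0,0]:
+L1 (α=1/2) → [13, 79/2, 247/2]
+L2 (α=2/3) → [73/3, 237/2, 679/6]
rounded: [24, 118, 113]

(3,1) stack=L1,L2; from [0,0,0]:
after L1 α=1/4: [56, 37, 219/4]
after L2 α=3/4: [38, 361/4, 3087/16]
= [38, 90, 193]


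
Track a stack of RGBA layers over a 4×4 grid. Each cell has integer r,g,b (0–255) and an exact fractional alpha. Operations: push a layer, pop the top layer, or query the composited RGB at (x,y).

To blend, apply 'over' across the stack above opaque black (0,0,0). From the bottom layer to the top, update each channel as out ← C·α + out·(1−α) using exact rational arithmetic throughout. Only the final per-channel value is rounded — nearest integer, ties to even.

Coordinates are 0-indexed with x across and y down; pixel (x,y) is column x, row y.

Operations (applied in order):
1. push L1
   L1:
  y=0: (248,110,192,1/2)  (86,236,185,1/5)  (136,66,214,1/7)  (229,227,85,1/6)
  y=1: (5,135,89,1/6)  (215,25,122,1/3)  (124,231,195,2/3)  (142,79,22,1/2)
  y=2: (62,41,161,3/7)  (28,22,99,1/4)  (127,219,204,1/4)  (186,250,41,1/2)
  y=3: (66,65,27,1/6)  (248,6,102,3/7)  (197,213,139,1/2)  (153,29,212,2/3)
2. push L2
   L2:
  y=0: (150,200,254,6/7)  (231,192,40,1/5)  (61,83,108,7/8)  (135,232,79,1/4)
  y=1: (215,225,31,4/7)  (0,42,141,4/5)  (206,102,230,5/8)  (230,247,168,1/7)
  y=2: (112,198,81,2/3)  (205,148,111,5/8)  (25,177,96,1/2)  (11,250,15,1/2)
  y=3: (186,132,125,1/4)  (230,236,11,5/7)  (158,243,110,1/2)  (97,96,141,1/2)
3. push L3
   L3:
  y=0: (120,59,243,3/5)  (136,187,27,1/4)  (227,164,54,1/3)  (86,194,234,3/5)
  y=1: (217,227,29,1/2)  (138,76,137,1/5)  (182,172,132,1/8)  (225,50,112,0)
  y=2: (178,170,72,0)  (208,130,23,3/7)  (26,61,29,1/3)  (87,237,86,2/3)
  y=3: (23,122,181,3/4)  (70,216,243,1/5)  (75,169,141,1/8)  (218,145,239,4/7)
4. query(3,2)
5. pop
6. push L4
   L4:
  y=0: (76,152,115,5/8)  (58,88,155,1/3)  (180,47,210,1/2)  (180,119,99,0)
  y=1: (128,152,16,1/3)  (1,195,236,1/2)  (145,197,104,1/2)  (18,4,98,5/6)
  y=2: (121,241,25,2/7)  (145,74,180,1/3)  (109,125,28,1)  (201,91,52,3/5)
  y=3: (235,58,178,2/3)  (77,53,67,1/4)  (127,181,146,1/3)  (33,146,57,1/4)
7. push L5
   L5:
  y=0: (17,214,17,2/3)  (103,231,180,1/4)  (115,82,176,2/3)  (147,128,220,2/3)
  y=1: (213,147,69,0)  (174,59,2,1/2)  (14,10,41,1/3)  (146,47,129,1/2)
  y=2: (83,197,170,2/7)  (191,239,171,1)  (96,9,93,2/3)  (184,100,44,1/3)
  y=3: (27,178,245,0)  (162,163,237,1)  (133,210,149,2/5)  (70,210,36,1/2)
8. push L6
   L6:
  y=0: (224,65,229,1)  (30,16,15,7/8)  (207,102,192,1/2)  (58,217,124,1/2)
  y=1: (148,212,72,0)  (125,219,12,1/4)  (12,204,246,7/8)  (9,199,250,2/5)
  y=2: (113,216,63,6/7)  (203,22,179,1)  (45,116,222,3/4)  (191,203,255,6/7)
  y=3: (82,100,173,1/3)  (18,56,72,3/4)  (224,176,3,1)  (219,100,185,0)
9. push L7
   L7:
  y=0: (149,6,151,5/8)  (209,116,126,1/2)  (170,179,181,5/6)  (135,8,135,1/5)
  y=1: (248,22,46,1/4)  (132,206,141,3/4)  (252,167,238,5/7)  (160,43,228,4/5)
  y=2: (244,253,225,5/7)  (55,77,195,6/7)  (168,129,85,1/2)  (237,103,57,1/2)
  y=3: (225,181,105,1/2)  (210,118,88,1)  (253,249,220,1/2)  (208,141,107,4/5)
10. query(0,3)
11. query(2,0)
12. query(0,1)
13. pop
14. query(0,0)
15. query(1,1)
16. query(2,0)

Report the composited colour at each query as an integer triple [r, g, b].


query (3,2) [L1,L2,L3] — begin 0,0,0
L1 α=1/2: [93, 125, 41/2]
L2 α=1/2: [52, 375/2, 71/4]
L3 α=2/3: [226/3, 441/2, 253/4]
rounded: [75, 220, 63]

at x=0,y=3 over L1,L2,L4,L5,L6,L7:
+L1 (α=1/6) → [11, 65/6, 9/2]
+L2 (α=1/4) → [219/4, 329/8, 277/8]
+L4 (α=2/3) → [2099/12, 419/8, 3125/24]
+L5 (α=0) → [2099/12, 419/8, 3125/24]
+L6 (α=1/3) → [2591/18, 273/4, 5201/36]
+L7 (α=1/2) → [6641/36, 997/8, 8981/72]
rounded: [184, 125, 125]

at x=2,y=0 over L1,L2,L4,L5,L6,L7:
L1 α=1/7: [136/7, 66/7, 214/7]
L2 α=7/8: [3125/56, 4133/56, 2753/28]
L4 α=1/2: [13205/112, 6765/112, 8633/56]
L5 α=2/3: [38965/336, 25133/336, 28345/168]
L6 α=1/2: [108517/672, 59405/672, 60601/336]
L7 α=5/6: [679717/4032, 660845/4032, 364681/2016]
= [169, 164, 181]

at x=0,y=1 over L1,L2,L4,L5,L6,L7:
after L1 α=1/6: [5/6, 45/2, 89/6]
after L2 α=4/7: [1725/14, 1935/14, 337/14]
after L4 α=1/3: [2621/21, 2999/21, 449/21]
after L5 α=0: [2621/21, 2999/21, 449/21]
after L6 α=0: [2621/21, 2999/21, 449/21]
after L7 α=1/4: [4357/28, 3153/28, 771/28]
→ [156, 113, 28]

(0,0) stack=L1,L2,L4,L5,L6; from [0,0,0]:
after L1 α=1/2: [124, 55, 96]
after L2 α=6/7: [1024/7, 1255/7, 1620/7]
after L4 α=5/8: [1433/14, 9085/56, 8885/56]
after L5 α=2/3: [1909/42, 33053/168, 10789/168]
after L6 α=1: [224, 65, 229]
→ [224, 65, 229]

at x=1,y=1 over L1,L2,L4,L5,L6:
after L1 α=1/3: [215/3, 25/3, 122/3]
after L2 α=4/5: [43/3, 529/15, 1814/15]
after L4 α=1/2: [23/3, 1727/15, 2677/15]
after L5 α=1/2: [545/6, 1306/15, 2707/30]
after L6 α=1/4: [795/8, 2401/20, 2827/40]
= [99, 120, 71]

query (2,0) [L1,L2,L4,L5,L6] — begin 0,0,0
after L1 α=1/7: [136/7, 66/7, 214/7]
after L2 α=7/8: [3125/56, 4133/56, 2753/28]
after L4 α=1/2: [13205/112, 6765/112, 8633/56]
after L5 α=2/3: [38965/336, 25133/336, 28345/168]
after L6 α=1/2: [108517/672, 59405/672, 60601/336]
= [161, 88, 180]
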